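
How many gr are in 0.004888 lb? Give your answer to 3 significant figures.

1 lb = 7000.00 gr.
Then 0.004888 × 7000.00 ≈ 34.2 gr.

34.2 gr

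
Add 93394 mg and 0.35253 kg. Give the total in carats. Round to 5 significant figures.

93394 mg = 466.970 ct and 0.35253 kg = 1762.65 ct.
466.970 + 1762.65 ≈ 2229.6 ct.

2229.6 ct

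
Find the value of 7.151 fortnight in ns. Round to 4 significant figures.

1 fortnight = 1.20960e+15 nanoseconds.
Thus 7.151 × 1.20960e+15 ≈ 8.650e+15 ns.

8.650e+15 ns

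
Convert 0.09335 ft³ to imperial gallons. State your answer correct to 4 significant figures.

0.5815 imp gal

1 cubic foot = 6.22884 imperial gallons.
0.09335 × 6.22884 ≈ 0.5815 imp gal.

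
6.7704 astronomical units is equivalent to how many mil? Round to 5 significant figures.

3.9875 × 10^16 mil

1 au = 5.88968 × 10^15 mils.
Then 6.7704 × 5.88968 × 10^15 ≈ 3.9875 × 10^16 mil.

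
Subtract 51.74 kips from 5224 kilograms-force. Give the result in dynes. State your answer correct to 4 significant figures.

-1.789 × 10^10 dynes

5224 kgf = 5.12299 × 10^9 dyn and 51.74 kip = 2.30151 × 10^10 dyn.
5.12299 × 10^9 − 2.30151 × 10^10 ≈ -1.789 × 10^10 dyn.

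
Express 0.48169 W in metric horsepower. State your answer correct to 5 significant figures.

0.00065492 PS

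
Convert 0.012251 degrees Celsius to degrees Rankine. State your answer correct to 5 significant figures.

°R = (°C + 273.15) × 9/5.
Applying the formula gives 491.69 °R.

491.69 °R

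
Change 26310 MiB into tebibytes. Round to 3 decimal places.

0.025 TiB

1 MiB = 9.53674 × 10^-7 TiB.
Thus 26310 × 9.53674 × 10^-7 ≈ 0.025 TiB.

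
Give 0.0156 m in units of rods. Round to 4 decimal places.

1 meter = 0.198839 rod.
So 0.0156 × 0.198839 ≈ 0.0031 rod.

0.0031 rods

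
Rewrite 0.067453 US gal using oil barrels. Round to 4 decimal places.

0.0016 bbl

1 US gallon = 0.0238095 bbl.
So 0.067453 × 0.0238095 ≈ 0.0016 bbl.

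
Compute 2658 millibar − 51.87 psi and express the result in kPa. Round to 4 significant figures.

2658 mbar = 265.800 kPa and 51.87 psi = 357.631 kPa.
265.800 − 357.631 ≈ -91.83 kPa.

-91.83 kilopascals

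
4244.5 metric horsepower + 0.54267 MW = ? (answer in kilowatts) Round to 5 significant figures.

3664.5 kilowatts

4244.5 PS = 3121.82 kW and 0.54267 MW = 542.670 kW.
3121.82 + 542.670 ≈ 3664.5 kW.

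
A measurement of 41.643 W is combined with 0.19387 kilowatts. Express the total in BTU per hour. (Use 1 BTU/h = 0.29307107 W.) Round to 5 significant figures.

803.60 BTU/h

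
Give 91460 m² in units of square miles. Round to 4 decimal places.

0.0353 mi²

1 square meter = 3.86102 × 10^-7 mi².
Thus 91460 × 3.86102 × 10^-7 ≈ 0.0353 mi².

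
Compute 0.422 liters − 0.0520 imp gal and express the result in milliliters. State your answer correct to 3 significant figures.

186 milliliters

0.422 L = 422.000 mL and 0.0520 imp gal = 236.397 mL.
422.000 − 236.397 ≈ 186 mL.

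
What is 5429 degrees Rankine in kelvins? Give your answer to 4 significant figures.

3016 kelvins

°R = K × 9/5.
Applying the formula gives 3016 K.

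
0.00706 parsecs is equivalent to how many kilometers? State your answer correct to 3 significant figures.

1 pc = 3.08568e+13 km.
So 0.00706 × 3.08568e+13 ≈ 2.18e+11 km.

2.18e+11 km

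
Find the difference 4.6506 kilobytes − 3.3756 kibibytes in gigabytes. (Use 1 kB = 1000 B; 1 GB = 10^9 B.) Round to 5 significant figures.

1.1940 × 10^-6 GB

4.6506 kB = 4.65060 × 10^-6 GB and 3.3756 KiB = 3.45661 × 10^-6 GB.
4.65060 × 10^-6 − 3.45661 × 10^-6 ≈ 1.1940 × 10^-6 GB.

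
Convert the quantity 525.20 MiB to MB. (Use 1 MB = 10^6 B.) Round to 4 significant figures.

550.7 MB

1 MiB = 1.04858 megabytes.
Then 525.20 × 1.04858 ≈ 550.7 MB.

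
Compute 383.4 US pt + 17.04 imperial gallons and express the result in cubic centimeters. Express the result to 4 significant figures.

258900 cm³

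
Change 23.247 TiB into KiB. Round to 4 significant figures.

2.496e+10 KiB

1 tebibyte = 1.07374e+9 KiB.
Then 23.247 × 1.07374e+9 ≈ 2.496e+10 KiB.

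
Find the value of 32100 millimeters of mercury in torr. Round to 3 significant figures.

1 mmHg = 1.00000 torr.
32100 × 1.00000 ≈ 32100 torr.

32100 torr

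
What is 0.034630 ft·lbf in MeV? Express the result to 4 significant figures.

2.931 × 10^11 MeV

1 ft·lbf = 8.46235 × 10^12 MeV.
Thus 0.034630 × 8.46235 × 10^12 ≈ 2.931 × 10^11 MeV.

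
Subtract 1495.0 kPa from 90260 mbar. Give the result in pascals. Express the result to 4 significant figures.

7.531e+6 Pa

90260 mbar = 9.02600e+6 Pa and 1495.0 kPa = 1.49500e+6 Pa.
9.02600e+6 − 1.49500e+6 ≈ 7.531e+6 Pa.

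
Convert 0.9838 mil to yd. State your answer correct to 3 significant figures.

2.73e-5 yd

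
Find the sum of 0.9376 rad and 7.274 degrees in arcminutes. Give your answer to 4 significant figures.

3660 arcminutes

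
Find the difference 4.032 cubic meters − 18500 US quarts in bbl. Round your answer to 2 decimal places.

-84.76 bbl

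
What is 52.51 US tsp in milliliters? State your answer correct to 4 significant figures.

258.8 mL

1 US teaspoon = 4.92892 mL.
Thus 52.51 × 4.92892 ≈ 258.8 mL.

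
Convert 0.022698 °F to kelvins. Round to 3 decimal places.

255.385 kelvins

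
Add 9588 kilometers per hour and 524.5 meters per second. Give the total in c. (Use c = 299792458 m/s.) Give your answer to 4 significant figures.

9588 km/h = 8.88392 × 10^-6 c and 524.5 m/s = 1.74954 × 10^-6 c.
8.88392 × 10^-6 + 1.74954 × 10^-6 ≈ 1.063 × 10^-5 c.

1.063 × 10^-5 times the speed of light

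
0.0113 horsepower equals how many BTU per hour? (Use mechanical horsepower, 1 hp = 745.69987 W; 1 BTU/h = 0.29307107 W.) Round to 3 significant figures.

28.8 BTU per hour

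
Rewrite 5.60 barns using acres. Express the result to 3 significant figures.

1 barn = 2.47105 × 10^-32 acres.
So 5.60 × 2.47105 × 10^-32 ≈ 1.38 × 10^-31 acre.

1.38 × 10^-31 acres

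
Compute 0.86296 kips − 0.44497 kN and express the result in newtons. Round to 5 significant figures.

3393.7 newtons

0.86296 kip = 3838.64 N and 0.44497 kN = 444.970 N.
3838.64 − 444.970 ≈ 3393.7 N.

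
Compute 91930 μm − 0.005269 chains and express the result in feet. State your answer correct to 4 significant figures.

-0.04615 ft

91930 μm = 0.301608 ft and 0.005269 chain = 0.347754 ft.
0.301608 − 0.347754 ≈ -0.04615 ft.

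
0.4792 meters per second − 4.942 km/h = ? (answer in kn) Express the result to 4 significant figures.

0.4792 m/s = 0.931490 kn and 4.942 km/h = 2.66847 kn.
0.931490 − 2.66847 ≈ -1.737 kn.

-1.737 knots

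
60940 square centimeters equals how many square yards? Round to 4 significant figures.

1 square centimeter = 0.000119599 square yards.
So 60940 × 0.000119599 ≈ 7.288 yd².

7.288 square yards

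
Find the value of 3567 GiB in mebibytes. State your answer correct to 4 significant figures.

3.653 × 10^6 MiB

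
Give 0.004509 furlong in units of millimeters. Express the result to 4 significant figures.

907.1 mm

1 furlong = 201168 mm.
Then 0.004509 × 201168 ≈ 907.1 mm.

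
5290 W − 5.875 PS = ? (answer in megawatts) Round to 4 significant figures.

5290 W = 0.00529000 MW and 5.875 PS = 0.00432106 MW.
0.00529000 − 0.00432106 ≈ 0.0009689 MW.

0.0009689 megawatts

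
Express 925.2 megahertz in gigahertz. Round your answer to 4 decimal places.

0.9252 GHz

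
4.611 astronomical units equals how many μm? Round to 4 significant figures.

1 au = 1.49598e+17 micrometers.
So 4.611 × 1.49598e+17 ≈ 6.898e+17 μm.

6.898e+17 μm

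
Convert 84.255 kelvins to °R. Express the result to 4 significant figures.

°R = K × 9/5.
Applying the formula gives 151.7 °R.

151.7 °R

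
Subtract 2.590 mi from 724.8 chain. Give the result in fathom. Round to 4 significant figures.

724.8 chain = 7972.80 fathom and 2.590 mi = 2279.20 fathom.
7972.80 − 2279.20 ≈ 5694 fathom.

5694 fathom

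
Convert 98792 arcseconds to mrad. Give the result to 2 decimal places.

1 arcsec = 0.00484814 milliradians.
Thus 98792 × 0.00484814 ≈ 478.96 mrad.

478.96 milliradians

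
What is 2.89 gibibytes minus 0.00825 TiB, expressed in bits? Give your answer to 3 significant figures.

-4.77e+10 bits

2.89 GiB = 2.48249e+10 bit and 0.00825 TiB = 7.25678e+10 bit.
2.48249e+10 − 7.25678e+10 ≈ -4.77e+10 bit.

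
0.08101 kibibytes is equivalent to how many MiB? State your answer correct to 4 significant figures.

7.911 × 10^-5 mebibytes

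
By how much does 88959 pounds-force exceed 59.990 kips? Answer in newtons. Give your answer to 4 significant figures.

128900 N

88959 lbf = 395709 N and 59.990 kip = 266849 N.
395709 − 266849 ≈ 128900 N.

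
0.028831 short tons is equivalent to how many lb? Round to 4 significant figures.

1 short ton = 2000.00 lb.
0.028831 × 2000.00 ≈ 57.66 lb.

57.66 pounds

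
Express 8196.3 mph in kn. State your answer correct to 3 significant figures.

7120 kn

1 mph = 0.868976 knots.
Thus 8196.3 × 0.868976 ≈ 7120 kn.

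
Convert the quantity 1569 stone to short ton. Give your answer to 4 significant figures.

10.98 short tons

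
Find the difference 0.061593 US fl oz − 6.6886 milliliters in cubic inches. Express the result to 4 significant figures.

-0.2970 in³

0.061593 US fl oz = 0.111156 in³ and 6.6886 mL = 0.408163 in³.
0.111156 − 0.408163 ≈ -0.2970 in³.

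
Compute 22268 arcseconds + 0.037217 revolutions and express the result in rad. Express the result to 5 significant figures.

22268 arcsec = 0.107958 rad and 0.037217 rev = 0.233841 rad.
0.107958 + 0.233841 ≈ 0.34180 rad.

0.34180 radians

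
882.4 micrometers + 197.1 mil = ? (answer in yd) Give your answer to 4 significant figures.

0.006440 yards

882.4 μm = 0.000965004 yd and 197.1 mil = 0.00547500 yd.
0.000965004 + 0.00547500 ≈ 0.006440 yd.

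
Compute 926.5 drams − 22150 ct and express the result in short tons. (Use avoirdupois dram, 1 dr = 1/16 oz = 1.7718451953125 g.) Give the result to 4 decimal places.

926.5 dr = 0.00180957 short ton and 22150 ct = 0.00488324 short ton.
0.00180957 − 0.00488324 ≈ -0.0031 short ton.

-0.0031 short tons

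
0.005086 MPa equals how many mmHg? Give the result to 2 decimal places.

38.15 mmHg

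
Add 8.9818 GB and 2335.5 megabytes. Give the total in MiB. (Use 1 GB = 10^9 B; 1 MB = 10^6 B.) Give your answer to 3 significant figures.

10800 MiB

8.9818 GB = 8565.71 MiB and 2335.5 MB = 2227.31 MiB.
8565.71 + 2227.31 ≈ 10800 MiB.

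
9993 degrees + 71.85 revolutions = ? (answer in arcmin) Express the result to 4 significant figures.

2.152 × 10^6 arcminutes

9993 ° = 599580 arcmin and 71.85 rev = 1.55196 × 10^6 arcmin.
599580 + 1.55196 × 10^6 ≈ 2.152 × 10^6 arcmin.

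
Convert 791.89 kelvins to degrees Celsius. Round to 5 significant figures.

K = °C + 273.15.
Applying the formula gives 518.74 °C.

518.74 °C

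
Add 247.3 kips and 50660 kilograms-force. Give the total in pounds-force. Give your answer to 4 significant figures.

359000 lbf

247.3 kip = 247300 lbf and 50660 kgf = 111686 lbf.
247300 + 111686 ≈ 359000 lbf.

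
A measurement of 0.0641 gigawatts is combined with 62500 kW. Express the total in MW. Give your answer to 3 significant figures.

127 MW

0.0641 GW = 64.1000 MW and 62500 kW = 62.5000 MW.
64.1000 + 62.5000 ≈ 127 MW.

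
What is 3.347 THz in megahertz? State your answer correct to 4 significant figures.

1 terahertz = 1.00000 × 10^6 MHz.
So 3.347 × 1.00000 × 10^6 ≈ 3.347 × 10^6 MHz.

3.347 × 10^6 MHz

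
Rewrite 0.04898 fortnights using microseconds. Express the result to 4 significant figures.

5.925 × 10^10 microseconds

1 fortnight = 1.20960 × 10^12 microseconds.
Then 0.04898 × 1.20960 × 10^12 ≈ 5.925 × 10^10 μs.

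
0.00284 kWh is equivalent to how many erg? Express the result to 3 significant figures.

1 kWh = 3.60000 × 10^13 ergs.
0.00284 × 3.60000 × 10^13 ≈ 1.02 × 10^11 erg.

1.02 × 10^11 erg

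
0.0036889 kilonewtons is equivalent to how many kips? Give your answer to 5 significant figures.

1 kilonewton = 0.224809 kips.
So 0.0036889 × 0.224809 ≈ 0.00082930 kip.

0.00082930 kips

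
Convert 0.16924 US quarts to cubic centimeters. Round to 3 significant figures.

1 US qt = 946.353 cubic centimeters.
0.16924 × 946.353 ≈ 160 cm³.

160 cm³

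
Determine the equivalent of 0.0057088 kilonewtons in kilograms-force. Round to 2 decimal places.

0.58 kgf

1 kilonewton = 101.972 kilograms-force.
0.0057088 × 101.972 ≈ 0.58 kgf.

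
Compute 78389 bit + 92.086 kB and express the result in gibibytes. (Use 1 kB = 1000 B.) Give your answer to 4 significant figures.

9.489e-5 GiB

78389 bit = 9.12568e-6 GiB and 92.086 kB = 8.57618e-5 GiB.
9.12568e-6 + 8.57618e-5 ≈ 9.489e-5 GiB.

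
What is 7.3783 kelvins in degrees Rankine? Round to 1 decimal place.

13.3 °R

°R = K × 9/5.
Applying the formula gives 13.3 °R.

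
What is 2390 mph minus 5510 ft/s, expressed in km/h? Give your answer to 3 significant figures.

-2200 km/h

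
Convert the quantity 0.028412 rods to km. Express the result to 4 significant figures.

1 rod = 0.00502920 km.
So 0.028412 × 0.00502920 ≈ 0.0001429 km.

0.0001429 km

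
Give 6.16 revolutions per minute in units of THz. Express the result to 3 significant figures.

1.03e-13 terahertz

1 rpm = 1.66667e-14 THz.
Then 6.16 × 1.66667e-14 ≈ 1.03e-13 THz.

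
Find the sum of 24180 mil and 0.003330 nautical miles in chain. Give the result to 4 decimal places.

0.3371 chains

24180 mil = 0.0305303 chain and 0.003330 nmi = 0.306568 chain.
0.0305303 + 0.306568 ≈ 0.3371 chain.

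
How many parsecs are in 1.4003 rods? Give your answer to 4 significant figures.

1 rod = 1.62985 × 10^-16 parsecs.
Thus 1.4003 × 1.62985 × 10^-16 ≈ 2.282 × 10^-16 pc.

2.282 × 10^-16 pc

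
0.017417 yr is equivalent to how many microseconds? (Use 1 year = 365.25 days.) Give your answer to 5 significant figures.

5.4964 × 10^11 μs

1 year = 3.15576 × 10^13 μs.
Thus 0.017417 × 3.15576 × 10^13 ≈ 5.4964 × 10^11 μs.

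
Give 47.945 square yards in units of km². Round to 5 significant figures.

4.0088 × 10^-5 km²

1 yd² = 8.36127 × 10^-7 square kilometers.
Thus 47.945 × 8.36127 × 10^-7 ≈ 4.0088 × 10^-5 km².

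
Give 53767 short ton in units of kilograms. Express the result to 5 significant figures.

4.8777 × 10^7 kg

1 short ton = 907.185 kg.
Thus 53767 × 907.185 ≈ 4.8777 × 10^7 kg.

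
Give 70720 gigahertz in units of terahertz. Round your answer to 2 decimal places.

70.72 THz

1 gigahertz = 0.00100000 THz.
70720 × 0.00100000 ≈ 70.72 THz.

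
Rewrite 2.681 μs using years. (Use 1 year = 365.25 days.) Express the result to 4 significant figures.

8.496e-14 years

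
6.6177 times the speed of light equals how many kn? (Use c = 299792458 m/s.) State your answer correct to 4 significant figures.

3.856 × 10^9 kn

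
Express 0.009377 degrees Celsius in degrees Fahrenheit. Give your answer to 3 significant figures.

°C = (°F − 32) × 5/9.
Applying the formula gives 32.0 °F.

32.0 °F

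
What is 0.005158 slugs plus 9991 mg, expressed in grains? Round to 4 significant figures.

1316 gr

0.005158 slug = 1161.68 gr and 9991 mg = 154.185 gr.
1161.68 + 154.185 ≈ 1316 gr.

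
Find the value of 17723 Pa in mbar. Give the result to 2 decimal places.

177.23 millibar

1 Pa = 0.0100000 mbar.
17723 × 0.0100000 ≈ 177.23 mbar.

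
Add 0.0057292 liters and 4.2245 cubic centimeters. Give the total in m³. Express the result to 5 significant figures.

9.9537 × 10^-6 cubic meters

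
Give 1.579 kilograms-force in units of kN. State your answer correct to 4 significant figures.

0.01548 kN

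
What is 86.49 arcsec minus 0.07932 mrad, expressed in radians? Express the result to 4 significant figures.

0.0003400 rad

86.49 arcsec = 0.000419315 rad and 0.07932 mrad = 7.93200 × 10^-5 rad.
0.000419315 − 7.93200 × 10^-5 ≈ 0.0003400 rad.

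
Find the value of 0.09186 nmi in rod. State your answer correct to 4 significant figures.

1 nautical mile = 368.249 rod.
So 0.09186 × 368.249 ≈ 33.83 rod.

33.83 rods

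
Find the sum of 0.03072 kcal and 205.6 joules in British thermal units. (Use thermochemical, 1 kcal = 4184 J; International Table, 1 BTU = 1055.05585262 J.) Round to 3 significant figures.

0.03072 kcal = 0.121825 BTU and 205.6 J = 0.194871 BTU.
0.121825 + 0.194871 ≈ 0.317 BTU.

0.317 British thermal units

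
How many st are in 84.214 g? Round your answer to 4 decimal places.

0.0133 stone

1 gram = 0.000157473 st.
So 84.214 × 0.000157473 ≈ 0.0133 st.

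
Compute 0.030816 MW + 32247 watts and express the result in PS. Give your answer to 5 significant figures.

0.030816 MW = 41.8981 PS and 32247 W = 43.8437 PS.
41.8981 + 43.8437 ≈ 85.742 PS.

85.742 PS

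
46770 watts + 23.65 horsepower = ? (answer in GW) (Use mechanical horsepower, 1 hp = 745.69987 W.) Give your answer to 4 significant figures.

6.441 × 10^-5 GW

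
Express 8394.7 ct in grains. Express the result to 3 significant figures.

25900 gr

1 ct = 3.08647 gr.
8394.7 × 3.08647 ≈ 25900 gr.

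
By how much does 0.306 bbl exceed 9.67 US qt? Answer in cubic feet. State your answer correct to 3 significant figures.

1.39 ft³

0.306 bbl = 1.71806 ft³ and 9.67 US qt = 0.323173 ft³.
1.71806 − 0.323173 ≈ 1.39 ft³.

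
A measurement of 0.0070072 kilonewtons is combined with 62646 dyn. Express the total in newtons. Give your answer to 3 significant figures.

0.0070072 kN = 7.00720 N and 62646 dyn = 0.626460 N.
7.00720 + 0.626460 ≈ 7.63 N.

7.63 newtons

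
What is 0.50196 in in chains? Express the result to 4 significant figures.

0.0006338 chain

1 inch = 0.00126263 chain.
Thus 0.50196 × 0.00126263 ≈ 0.0006338 chain.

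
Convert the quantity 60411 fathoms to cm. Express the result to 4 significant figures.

1.105 × 10^7 cm

1 fathom = 182.880 cm.
Then 60411 × 182.880 ≈ 1.105 × 10^7 cm.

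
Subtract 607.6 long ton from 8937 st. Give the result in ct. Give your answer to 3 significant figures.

-2.80e+9 carats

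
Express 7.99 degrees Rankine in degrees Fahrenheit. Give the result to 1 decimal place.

°R = °F + 459.67.
Applying the formula gives -451.7 °F.

-451.7 degrees Fahrenheit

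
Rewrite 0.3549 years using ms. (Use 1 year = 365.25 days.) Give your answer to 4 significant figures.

1 year = 3.15576 × 10^10 ms.
So 0.3549 × 3.15576 × 10^10 ≈ 1.120 × 10^10 ms.

1.120 × 10^10 milliseconds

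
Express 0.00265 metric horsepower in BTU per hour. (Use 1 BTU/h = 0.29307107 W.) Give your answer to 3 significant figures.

6.65 BTU/h

1 PS = 2509.63 BTU per hour.
Then 0.00265 × 2509.63 ≈ 6.65 BTU/h.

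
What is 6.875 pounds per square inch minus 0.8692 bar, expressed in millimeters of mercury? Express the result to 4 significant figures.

-296.4 mmHg

6.875 psi = 355.540 mmHg and 0.8692 bar = 651.954 mmHg.
355.540 − 651.954 ≈ -296.4 mmHg.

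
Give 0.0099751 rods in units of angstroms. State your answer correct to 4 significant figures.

5.017e+8 Å

1 rod = 5.02920e+10 Å.
So 0.0099751 × 5.02920e+10 ≈ 5.017e+8 Å.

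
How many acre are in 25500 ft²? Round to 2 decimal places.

1 ft² = 2.29568 × 10^-5 acre.
Then 25500 × 2.29568 × 10^-5 ≈ 0.59 acre.

0.59 acre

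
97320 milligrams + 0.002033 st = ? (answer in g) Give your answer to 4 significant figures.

110.2 g

97320 mg = 97.3200 g and 0.002033 st = 12.9101 g.
97.3200 + 12.9101 ≈ 110.2 g.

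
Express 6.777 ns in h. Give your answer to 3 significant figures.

1 nanosecond = 2.77778 × 10^-13 h.
Then 6.777 × 2.77778 × 10^-13 ≈ 1.88 × 10^-12 h.

1.88 × 10^-12 h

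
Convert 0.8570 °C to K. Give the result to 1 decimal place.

274.0 K

K = °C + 273.15.
Applying the formula gives 274.0 K.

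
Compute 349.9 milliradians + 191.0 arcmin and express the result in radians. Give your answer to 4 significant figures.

349.9 mrad = 0.349900 rad and 191.0 arcmin = 0.0555596 rad.
0.349900 + 0.0555596 ≈ 0.4055 rad.

0.4055 radians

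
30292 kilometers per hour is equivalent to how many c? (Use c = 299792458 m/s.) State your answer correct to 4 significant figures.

1 km/h = 9.26567 × 10^-10 times the speed of light.
Then 30292 × 9.26567 × 10^-10 ≈ 2.807 × 10^-5 c.

2.807 × 10^-5 times the speed of light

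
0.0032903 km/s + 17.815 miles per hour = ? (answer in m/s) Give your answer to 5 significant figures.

11.254 m/s

0.0032903 km/s = 3.29030 m/s and 17.815 mph = 7.96402 m/s.
3.29030 + 7.96402 ≈ 11.254 m/s.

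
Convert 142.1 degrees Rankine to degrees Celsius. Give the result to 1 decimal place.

-194.2 °C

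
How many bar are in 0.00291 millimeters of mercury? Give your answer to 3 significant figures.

1 millimeter of mercury = 0.00133322 bar.
Then 0.00291 × 0.00133322 ≈ 3.88e-6 bar.

3.88e-6 bar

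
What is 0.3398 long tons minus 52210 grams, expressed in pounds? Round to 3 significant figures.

646 pounds

0.3398 long ton = 761.152 lb and 52210 g = 115.103 lb.
761.152 − 115.103 ≈ 646 lb.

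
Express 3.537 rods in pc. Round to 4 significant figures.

1 rod = 1.62985 × 10^-16 parsecs.
Thus 3.537 × 1.62985 × 10^-16 ≈ 5.765 × 10^-16 pc.

5.765 × 10^-16 pc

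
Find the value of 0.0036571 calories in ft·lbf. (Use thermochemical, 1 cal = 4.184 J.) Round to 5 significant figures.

0.011286 ft·lbf

1 cal = 3.08596 ft·lbf.
Then 0.0036571 × 3.08596 ≈ 0.011286 ft·lbf.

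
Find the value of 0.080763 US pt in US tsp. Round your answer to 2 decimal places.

1 US pint = 96.0000 US tsp.
So 0.080763 × 96.0000 ≈ 7.75 US tsp.

7.75 US tsp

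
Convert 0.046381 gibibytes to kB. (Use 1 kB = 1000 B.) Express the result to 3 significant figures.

1 gibibyte = 1.07374 × 10^6 kilobytes.
Thus 0.046381 × 1.07374 × 10^6 ≈ 49800 kB.

49800 kB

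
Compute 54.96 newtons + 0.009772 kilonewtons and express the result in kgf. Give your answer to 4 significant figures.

6.601 kilograms-force

54.96 N = 5.60436 kgf and 0.009772 kN = 0.996467 kgf.
5.60436 + 0.996467 ≈ 6.601 kgf.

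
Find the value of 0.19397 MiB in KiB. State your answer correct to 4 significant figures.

1 mebibyte = 1024.00 KiB.
So 0.19397 × 1024.00 ≈ 198.6 KiB.

198.6 KiB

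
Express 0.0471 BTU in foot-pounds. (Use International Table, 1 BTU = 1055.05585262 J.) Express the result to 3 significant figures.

36.7 foot-pounds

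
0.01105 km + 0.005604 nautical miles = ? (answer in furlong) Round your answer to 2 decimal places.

0.01105 km = 0.0549292 furlong and 0.005604 nmi = 0.0515917 furlong.
0.0549292 + 0.0515917 ≈ 0.11 furlong.

0.11 furlong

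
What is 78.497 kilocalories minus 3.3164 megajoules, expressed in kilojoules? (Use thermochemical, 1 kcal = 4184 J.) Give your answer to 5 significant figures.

78.497 kcal = 328.431 kJ and 3.3164 MJ = 3316.40 kJ.
328.431 − 3316.40 ≈ -2988.0 kJ.

-2988.0 kJ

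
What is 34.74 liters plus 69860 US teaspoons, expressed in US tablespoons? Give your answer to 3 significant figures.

34.74 L = 2349.40 US tbsp and 69860 US tsp = 23286.7 US tbsp.
2349.40 + 23286.7 ≈ 25600 US tbsp.

25600 US tbsp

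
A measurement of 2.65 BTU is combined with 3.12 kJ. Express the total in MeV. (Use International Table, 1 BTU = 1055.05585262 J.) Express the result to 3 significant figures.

2.65 BTU = 1.74506 × 10^16 MeV and 3.12 kJ = 1.94735 × 10^16 MeV.
1.74506 × 10^16 + 1.94735 × 10^16 ≈ 3.69 × 10^16 MeV.

3.69 × 10^16 MeV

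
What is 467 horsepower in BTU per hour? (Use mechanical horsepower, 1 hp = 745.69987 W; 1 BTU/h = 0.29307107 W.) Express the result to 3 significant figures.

1.19e+6 BTU per hour

1 horsepower = 2544.43 BTU/h.
Thus 467 × 2544.43 ≈ 1.19e+6 BTU/h.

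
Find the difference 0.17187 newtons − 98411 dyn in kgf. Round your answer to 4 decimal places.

-0.0828 kilograms-force

0.17187 N = 0.0175259 kgf and 98411 dyn = 0.100351 kgf.
0.0175259 − 0.100351 ≈ -0.0828 kgf.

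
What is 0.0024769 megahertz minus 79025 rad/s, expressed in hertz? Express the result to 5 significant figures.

0.0024769 MHz = 2476.90 Hz and 79025 rad/s = 12577.2 Hz.
2476.90 − 12577.2 ≈ -10100 Hz.

-10100 Hz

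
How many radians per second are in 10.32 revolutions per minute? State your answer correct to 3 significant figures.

1.08 radians per second

1 revolution per minute = 0.104720 rad/s.
Thus 10.32 × 0.104720 ≈ 1.08 rad/s.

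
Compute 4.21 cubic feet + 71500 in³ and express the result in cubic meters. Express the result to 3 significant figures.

1.29 m³

4.21 ft³ = 0.119214 m³ and 71500 in³ = 1.17168 m³.
0.119214 + 1.17168 ≈ 1.29 m³.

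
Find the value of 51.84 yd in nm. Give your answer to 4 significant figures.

4.740e+10 nm

1 yd = 9.14400e+8 nm.
Then 51.84 × 9.14400e+8 ≈ 4.740e+10 nm.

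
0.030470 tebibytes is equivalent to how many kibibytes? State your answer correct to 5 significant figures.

3.2717e+7 KiB

1 tebibyte = 1.07374e+9 kibibytes.
Thus 0.030470 × 1.07374e+9 ≈ 3.2717e+7 KiB.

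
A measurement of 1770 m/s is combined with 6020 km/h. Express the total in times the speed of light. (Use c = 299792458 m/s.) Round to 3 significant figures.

1.15e-5 c

1770 m/s = 5.90408e-6 c and 6020 km/h = 5.57793e-6 c.
5.90408e-6 + 5.57793e-6 ≈ 1.15e-5 c.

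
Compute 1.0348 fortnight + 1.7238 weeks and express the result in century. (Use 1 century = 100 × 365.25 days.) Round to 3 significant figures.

1.0348 fortnight = 0.000396638 century and 1.7238 wk = 0.000330366 century.
0.000396638 + 0.000330366 ≈ 0.000727 century.

0.000727 centuries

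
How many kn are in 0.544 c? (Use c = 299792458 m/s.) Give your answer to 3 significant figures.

1 speed of light = 5.82750 × 10^8 kn.
Then 0.544 × 5.82750 × 10^8 ≈ 3.17 × 10^8 kn.

3.17 × 10^8 kn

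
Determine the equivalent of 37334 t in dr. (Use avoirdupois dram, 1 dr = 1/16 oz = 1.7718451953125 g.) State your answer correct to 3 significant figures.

1 metric ton = 564383 drams.
Thus 37334 × 564383 ≈ 2.11e+10 dr.

2.11e+10 dr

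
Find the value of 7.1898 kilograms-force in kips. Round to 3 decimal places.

1 kgf = 0.00220462 kip.
So 7.1898 × 0.00220462 ≈ 0.016 kip.

0.016 kip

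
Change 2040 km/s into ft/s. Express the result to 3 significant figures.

1 kilometer per second = 3280.84 ft/s.
So 2040 × 3280.84 ≈ 6.69 × 10^6 ft/s.

6.69 × 10^6 ft/s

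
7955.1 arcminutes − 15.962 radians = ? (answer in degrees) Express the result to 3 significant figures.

7955.1 arcmin = 132.585 ° and 15.962 rad = 914.555 °.
132.585 − 914.555 ≈ -782 °.

-782 degrees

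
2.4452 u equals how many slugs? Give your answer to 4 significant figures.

2.782 × 10^-28 slugs

1 atomic mass unit = 1.13783 × 10^-28 slug.
Thus 2.4452 × 1.13783 × 10^-28 ≈ 2.782 × 10^-28 slug.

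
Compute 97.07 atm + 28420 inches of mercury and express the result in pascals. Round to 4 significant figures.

97.07 atm = 9.83562 × 10^6 Pa and 28420 inHg = 9.62412 × 10^7 Pa.
9.83562 × 10^6 + 9.62412 × 10^7 ≈ 1.061 × 10^8 Pa.

1.061 × 10^8 pascals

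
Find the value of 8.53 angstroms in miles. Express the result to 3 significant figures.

5.30e-13 mi

1 Å = 6.21371e-14 miles.
Then 8.53 × 6.21371e-14 ≈ 5.30e-13 mi.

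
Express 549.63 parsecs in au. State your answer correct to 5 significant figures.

1 parsec = 206265 au.
Then 549.63 × 206265 ≈ 1.1337 × 10^8 au.

1.1337 × 10^8 astronomical units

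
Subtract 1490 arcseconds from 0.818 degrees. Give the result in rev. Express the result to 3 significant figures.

0.818 ° = 0.00227222 rev and 1490 arcsec = 0.00114969 rev.
0.00227222 − 0.00114969 ≈ 0.00112 rev.

0.00112 revolutions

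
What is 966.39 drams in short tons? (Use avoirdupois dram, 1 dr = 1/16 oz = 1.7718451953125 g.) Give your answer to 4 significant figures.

0.001887 short tons

1 dram = 1.953125 × 10^-6 short ton.
So 966.39 × 1.953125 × 10^-6 ≈ 0.001887 short ton.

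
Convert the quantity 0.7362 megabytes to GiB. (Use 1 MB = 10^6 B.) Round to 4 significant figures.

1 megabyte = 0.000931323 gibibytes.
Thus 0.7362 × 0.000931323 ≈ 0.0006856 GiB.

0.0006856 GiB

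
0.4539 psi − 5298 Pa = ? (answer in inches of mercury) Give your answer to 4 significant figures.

0.4539 psi = 0.9241498 inHg and 5298 Pa = 1.564499 inHg.
0.9241498 − 1.564499 ≈ -0.6403 inHg.

-0.6403 inHg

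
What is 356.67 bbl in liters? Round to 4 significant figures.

56710 liters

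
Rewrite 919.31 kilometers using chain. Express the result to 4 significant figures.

1 km = 49.7097 chains.
So 919.31 × 49.7097 ≈ 45700 chain.

45700 chain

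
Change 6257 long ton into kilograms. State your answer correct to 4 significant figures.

1 long ton = 1016.05 kg.
6257 × 1016.05 ≈ 6.357 × 10^6 kg.

6.357 × 10^6 kilograms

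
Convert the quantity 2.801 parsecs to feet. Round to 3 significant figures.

2.84 × 10^17 ft

1 parsec = 1.01236 × 10^17 feet.
Thus 2.801 × 1.01236 × 10^17 ≈ 2.84 × 10^17 ft.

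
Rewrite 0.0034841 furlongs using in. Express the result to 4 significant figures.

1 furlong = 7920.00 in.
So 0.0034841 × 7920.00 ≈ 27.59 in.

27.59 in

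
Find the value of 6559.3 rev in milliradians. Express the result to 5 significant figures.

4.1213 × 10^7 milliradians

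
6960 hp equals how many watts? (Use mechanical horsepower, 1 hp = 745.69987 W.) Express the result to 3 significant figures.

1 hp = 745.700 watts.
6960 × 745.700 ≈ 5.19e+6 W.

5.19e+6 watts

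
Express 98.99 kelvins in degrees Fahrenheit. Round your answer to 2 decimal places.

-281.49 °F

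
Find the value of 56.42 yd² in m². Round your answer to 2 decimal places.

47.17 m²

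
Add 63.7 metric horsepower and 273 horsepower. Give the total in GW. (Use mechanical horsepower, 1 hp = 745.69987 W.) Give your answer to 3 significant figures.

0.000250 GW

63.7 PS = 4.68513 × 10^-5 GW and 273 hp = 0.000203576 GW.
4.68513 × 10^-5 + 0.000203576 ≈ 0.000250 GW.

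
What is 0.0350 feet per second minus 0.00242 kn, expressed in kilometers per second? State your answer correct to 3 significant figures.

9.42e-6 km/s

0.0350 ft/s = 1.06680e-5 km/s and 0.00242 kn = 1.24496e-6 km/s.
1.06680e-5 − 1.24496e-6 ≈ 9.42e-6 km/s.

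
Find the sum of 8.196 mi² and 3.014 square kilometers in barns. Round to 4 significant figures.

8.196 mi² = 2.12275 × 10^35 barn and 3.014 km² = 3.01400 × 10^34 barn.
2.12275 × 10^35 + 3.01400 × 10^34 ≈ 2.424 × 10^35 barn.

2.424 × 10^35 barn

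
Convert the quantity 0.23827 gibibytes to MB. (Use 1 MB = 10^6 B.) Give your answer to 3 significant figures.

256 MB

1 GiB = 1073.74 megabytes.
Then 0.23827 × 1073.74 ≈ 256 MB.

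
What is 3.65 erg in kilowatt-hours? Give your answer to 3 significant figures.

1.01e-13 kilowatt-hours

1 erg = 2.77778e-14 kilowatt-hours.
3.65 × 2.77778e-14 ≈ 1.01e-13 kWh.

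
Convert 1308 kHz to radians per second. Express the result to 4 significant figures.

8.218e+6 radians per second

1 kilohertz = 6283.19 radians per second.
Thus 1308 × 6283.19 ≈ 8.218e+6 rad/s.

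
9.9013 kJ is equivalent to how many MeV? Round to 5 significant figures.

6.1799 × 10^16 MeV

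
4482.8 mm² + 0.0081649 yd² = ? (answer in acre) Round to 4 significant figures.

4482.8 mm² = 1.10772e-6 acre and 0.0081649 yd² = 1.68696e-6 acre.
1.10772e-6 + 1.68696e-6 ≈ 2.795e-6 acre.

2.795e-6 acre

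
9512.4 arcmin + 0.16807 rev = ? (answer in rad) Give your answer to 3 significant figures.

3.82 rad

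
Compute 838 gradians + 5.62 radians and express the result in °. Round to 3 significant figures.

1080 degrees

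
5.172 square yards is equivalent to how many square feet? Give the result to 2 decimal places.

46.55 ft²

1 yd² = 9.00000 square feet.
So 5.172 × 9.00000 ≈ 46.55 ft².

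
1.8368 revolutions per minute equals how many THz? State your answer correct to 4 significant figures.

3.061e-14 terahertz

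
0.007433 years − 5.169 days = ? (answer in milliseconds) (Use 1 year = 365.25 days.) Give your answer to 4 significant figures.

0.007433 yr = 2.34568 × 10^8 ms and 5.169 d = 4.46602 × 10^8 ms.
2.34568 × 10^8 − 4.46602 × 10^8 ≈ -2.120 × 10^8 ms.

-2.120 × 10^8 milliseconds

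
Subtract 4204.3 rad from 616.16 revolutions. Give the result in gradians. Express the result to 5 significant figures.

-21190 grad

616.16 rev = 246464 grad and 4204.3 rad = 267654 grad.
246464 − 267654 ≈ -21190 grad.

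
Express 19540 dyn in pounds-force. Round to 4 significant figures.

0.04393 lbf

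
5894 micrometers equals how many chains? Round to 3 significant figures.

1 micrometer = 4.97097e-8 chain.
So 5894 × 4.97097e-8 ≈ 0.000293 chain.

0.000293 chain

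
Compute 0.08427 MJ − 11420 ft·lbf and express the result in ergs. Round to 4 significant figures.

0.08427 MJ = 8.42700 × 10^11 erg and 11420 ft·lbf = 1.54834 × 10^11 erg.
8.42700 × 10^11 − 1.54834 × 10^11 ≈ 6.879 × 10^11 erg.

6.879 × 10^11 erg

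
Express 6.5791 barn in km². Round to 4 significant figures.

6.579 × 10^-34 km²

1 barn = 1.00000 × 10^-34 km².
Thus 6.5791 × 1.00000 × 10^-34 ≈ 6.579 × 10^-34 km².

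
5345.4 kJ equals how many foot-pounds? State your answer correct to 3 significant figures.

3.94 × 10^6 ft·lbf

1 kJ = 737.562 foot-pounds.
Then 5345.4 × 737.562 ≈ 3.94 × 10^6 ft·lbf.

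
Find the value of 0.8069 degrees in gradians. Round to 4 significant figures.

0.8966 grad

1 ° = 1.11111 grad.
Then 0.8069 × 1.11111 ≈ 0.8966 grad.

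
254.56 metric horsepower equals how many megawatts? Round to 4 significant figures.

1 metric horsepower = 0.000735499 MW.
Thus 254.56 × 0.000735499 ≈ 0.1872 MW.

0.1872 megawatts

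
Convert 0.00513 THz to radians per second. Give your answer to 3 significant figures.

3.22 × 10^10 rad/s

1 THz = 6.28319 × 10^12 rad/s.
So 0.00513 × 6.28319 × 10^12 ≈ 3.22 × 10^10 rad/s.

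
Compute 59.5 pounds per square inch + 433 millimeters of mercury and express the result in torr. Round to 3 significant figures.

3510 torr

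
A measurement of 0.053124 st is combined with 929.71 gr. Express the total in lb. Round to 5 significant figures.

0.87655 lb

0.053124 st = 0.743736 lb and 929.71 gr = 0.132816 lb.
0.743736 + 0.132816 ≈ 0.87655 lb.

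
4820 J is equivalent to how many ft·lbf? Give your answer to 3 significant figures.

1 joule = 0.737562 ft·lbf.
So 4820 × 0.737562 ≈ 3560 ft·lbf.

3560 foot-pounds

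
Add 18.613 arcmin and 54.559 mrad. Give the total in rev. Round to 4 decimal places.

18.613 arcmin = 0.000861713 rev and 54.559 mrad = 0.00868333 rev.
0.000861713 + 0.00868333 ≈ 0.0095 rev.

0.0095 revolutions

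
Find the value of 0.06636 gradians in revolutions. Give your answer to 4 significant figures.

1 gradian = 0.00250000 revolutions.
Then 0.06636 × 0.00250000 ≈ 0.0001659 rev.

0.0001659 rev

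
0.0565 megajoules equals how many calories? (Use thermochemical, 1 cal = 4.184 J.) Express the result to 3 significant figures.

13500 cal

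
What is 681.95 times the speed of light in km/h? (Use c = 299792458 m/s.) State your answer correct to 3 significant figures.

7.36e+11 km/h

1 speed of light = 1.07925e+9 km/h.
Then 681.95 × 1.07925e+9 ≈ 7.36e+11 km/h.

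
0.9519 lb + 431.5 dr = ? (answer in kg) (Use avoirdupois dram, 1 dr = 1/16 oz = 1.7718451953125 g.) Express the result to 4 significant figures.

1.196 kg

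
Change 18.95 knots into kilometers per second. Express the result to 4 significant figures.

1 kn = 0.000514444 km/s.
18.95 × 0.000514444 ≈ 0.009749 km/s.

0.009749 km/s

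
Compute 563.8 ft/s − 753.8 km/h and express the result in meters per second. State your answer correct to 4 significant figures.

563.8 ft/s = 171.846 m/s and 753.8 km/h = 209.389 m/s.
171.846 − 209.389 ≈ -37.54 m/s.

-37.54 m/s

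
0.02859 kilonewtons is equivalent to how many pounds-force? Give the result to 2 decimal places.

1 kilonewton = 224.809 pounds-force.
Then 0.02859 × 224.809 ≈ 6.43 lbf.

6.43 pounds-force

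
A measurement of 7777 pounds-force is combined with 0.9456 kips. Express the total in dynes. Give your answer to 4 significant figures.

3.880 × 10^9 dynes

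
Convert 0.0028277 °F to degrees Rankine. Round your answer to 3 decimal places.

°R = °F + 459.67.
Applying the formula gives 459.673 °R.

459.673 degrees Rankine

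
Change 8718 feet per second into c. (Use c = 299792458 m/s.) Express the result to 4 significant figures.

1 foot per second = 1.01670 × 10^-9 c.
So 8718 × 1.01670 × 10^-9 ≈ 8.864 × 10^-6 c.

8.864 × 10^-6 times the speed of light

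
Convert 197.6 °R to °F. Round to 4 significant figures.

-262.1 °F

°R = °F + 459.67.
Applying the formula gives -262.1 °F.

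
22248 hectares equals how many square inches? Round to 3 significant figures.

1 hectare = 1.55000 × 10^7 square inches.
22248 × 1.55000 × 10^7 ≈ 3.45 × 10^11 in².

3.45 × 10^11 in²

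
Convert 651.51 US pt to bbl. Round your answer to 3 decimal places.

1.939 bbl

1 US pt = 0.00297619 bbl.
So 651.51 × 0.00297619 ≈ 1.939 bbl.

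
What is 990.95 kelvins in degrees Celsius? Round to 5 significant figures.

K = °C + 273.15.
Applying the formula gives 717.80 °C.

717.80 °C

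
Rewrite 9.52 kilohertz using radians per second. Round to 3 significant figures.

59800 rad/s

1 kHz = 6283.19 radians per second.
So 9.52 × 6283.19 ≈ 59800 rad/s.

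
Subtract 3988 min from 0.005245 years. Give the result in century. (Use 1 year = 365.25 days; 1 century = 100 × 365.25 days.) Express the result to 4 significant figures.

0.005245 yr = 5.24500 × 10^-5 century and 3988 min = 7.58233 × 10^-5 century.
5.24500 × 10^-5 − 7.58233 × 10^-5 ≈ -2.337 × 10^-5 century.

-2.337 × 10^-5 centuries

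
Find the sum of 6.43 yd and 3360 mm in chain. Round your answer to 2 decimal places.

0.46 chain

6.43 yd = 0.292273 chain and 3360 mm = 0.167025 chain.
0.292273 + 0.167025 ≈ 0.46 chain.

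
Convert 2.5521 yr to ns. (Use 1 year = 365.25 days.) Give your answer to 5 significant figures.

8.0538e+16 nanoseconds

1 yr = 3.15576e+16 nanoseconds.
Then 2.5521 × 3.15576e+16 ≈ 8.0538e+16 ns.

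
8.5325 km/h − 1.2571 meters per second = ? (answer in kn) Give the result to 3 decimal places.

2.164 kn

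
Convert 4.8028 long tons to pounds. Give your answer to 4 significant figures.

10760 lb

1 long ton = 2240.00 lb.
4.8028 × 2240.00 ≈ 10760 lb.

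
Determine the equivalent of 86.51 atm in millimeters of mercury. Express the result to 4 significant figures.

65750 mmHg

1 atm = 760.000 mmHg.
Then 86.51 × 760.000 ≈ 65750 mmHg.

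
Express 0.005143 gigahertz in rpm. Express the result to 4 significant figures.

3.086 × 10^8 revolutions per minute

1 GHz = 6.00000 × 10^10 revolutions per minute.
0.005143 × 6.00000 × 10^10 ≈ 3.086 × 10^8 rpm.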